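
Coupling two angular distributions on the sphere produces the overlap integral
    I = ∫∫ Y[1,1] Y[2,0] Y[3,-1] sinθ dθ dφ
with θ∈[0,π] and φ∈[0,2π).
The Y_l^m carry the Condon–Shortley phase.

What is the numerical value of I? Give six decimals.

Rules hold: Σm=0, L=6 even, 1≤3≤3.
N = 3·5·7 = 105
Δ = 0!·2!·4!/7! = 1/105
Racah Σ t=0..0: t=0:+1/4 = 1/4
⇒ 3j(1 2 3; 0 0 0)² = 3/35, sgn -1
Racah Σ t=0..0: t=0:+1/8 = 1/8
⇒ 3j(1 2 3; 1 0 -1)² = 2/35, sgn +1
4πI² = N·(3j₀)²·(3jₘ)² = 18/35
I = -1·√(0.514286/4π) = -0.20230066

-0.202301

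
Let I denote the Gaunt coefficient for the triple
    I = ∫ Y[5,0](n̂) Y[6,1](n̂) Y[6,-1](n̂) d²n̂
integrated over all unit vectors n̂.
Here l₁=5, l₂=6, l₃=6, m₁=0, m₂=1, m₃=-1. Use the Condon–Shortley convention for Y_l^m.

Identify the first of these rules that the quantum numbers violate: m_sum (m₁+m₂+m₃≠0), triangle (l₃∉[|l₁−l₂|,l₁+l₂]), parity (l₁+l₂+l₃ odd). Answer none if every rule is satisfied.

azimuthal sum: 0 + 1 − 1 = 0  ✓
1 ≤ 6 ≤ 11 (triangle on l)  ✓
L = 5 + 6 + 6 = 17 (odd)  ✗

parity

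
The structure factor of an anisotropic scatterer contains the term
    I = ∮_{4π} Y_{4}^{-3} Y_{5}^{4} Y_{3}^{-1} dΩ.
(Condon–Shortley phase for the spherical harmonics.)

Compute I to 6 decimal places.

m-sum 0 ✓  L=12 even ✓  1≤3≤9 ✓
Π(2lᵢ+1) = 9×11×7 = 693
triangle coeff Δ(4,5,3) = 1/180180
Σ_t [2,4]: t=2:+1/576 t=3:−1/144 t=4:+1/576 = -1/288
(3j)²=20/1001 [(4 5 3; 0 0 0)], sign=+1
Σ_t [5,6]: t=5:−1/5760 t=6:+1/4320 = 1/17280
(3j)²=7/4290 [(4 5 3; -3 4 -1)], sign=+1
⇒ 4πI² = 42/1859
I = (+1)√(42/1859/(4π)) = 0.04240138

0.042401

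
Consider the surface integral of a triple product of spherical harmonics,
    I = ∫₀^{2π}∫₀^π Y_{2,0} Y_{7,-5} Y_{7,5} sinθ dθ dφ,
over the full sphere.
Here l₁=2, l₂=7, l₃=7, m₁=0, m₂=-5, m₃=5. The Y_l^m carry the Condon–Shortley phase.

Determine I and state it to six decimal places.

Checks pass: Σm=0; 16 even; l₃=7∈[5,9].
(2·2+1)(2·7+1)(2·7+1) = 1125
Δ: 2! 2! 12! / 17! → 1/185640
sum: t=0:+1/2419200 t=1:−1/518400 t=2:+1/2419200 = -1/907200
3j²(2 7 7; 0 0 0) = Δ·Π!·Σ² = 56/3315  (sign +1)
sum: t=0:+1/29030400 t=1:−1/39916800 t=2:+1/1916006400 = 19/1916006400
3j²(2 7 7; 0 -5 5) = Δ·Π!·Σ² = 361/185640  (sign +1)
combine: 4πI² = 1125·56/3315·361/185640 = 1805/48841
take √, sign +1: I = 0.05423022

0.054230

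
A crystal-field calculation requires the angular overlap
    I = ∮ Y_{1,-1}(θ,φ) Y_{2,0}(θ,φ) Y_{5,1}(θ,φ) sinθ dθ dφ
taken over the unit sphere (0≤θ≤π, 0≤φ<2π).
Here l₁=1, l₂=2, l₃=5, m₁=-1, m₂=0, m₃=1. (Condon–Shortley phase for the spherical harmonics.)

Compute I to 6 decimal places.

0.000000

l₃=5 ∉ [1,3] — triangle fails ⇒ I = 0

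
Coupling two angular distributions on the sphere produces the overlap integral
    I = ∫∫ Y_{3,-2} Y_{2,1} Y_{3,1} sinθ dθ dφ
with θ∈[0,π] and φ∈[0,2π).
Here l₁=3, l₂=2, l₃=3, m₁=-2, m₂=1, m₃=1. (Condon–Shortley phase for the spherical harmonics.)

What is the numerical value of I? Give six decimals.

0.162868

Checks pass: Σm=0; 8 even; l₃=3∈[1,5].
(2·3+1)(2·2+1)(2·3+1) = 245
Δ: 2! 4! 2! / 9! → 1/3780
sum: t=0:+1/24 t=1:−1/4 t=2:+1/24 = -1/6
3j²(3 2 3; 0 0 0) = Δ·Π!·Σ² = 4/105  (sign +1)
sum: t=1:−1/48 t=2:+1/12 = 1/16
3j²(3 2 3; -2 1 1) = Δ·Π!·Σ² = 1/28  (sign +1)
combine: 4πI² = 245·4/105·1/28 = 1/3
take √, sign +1: I = 0.16286750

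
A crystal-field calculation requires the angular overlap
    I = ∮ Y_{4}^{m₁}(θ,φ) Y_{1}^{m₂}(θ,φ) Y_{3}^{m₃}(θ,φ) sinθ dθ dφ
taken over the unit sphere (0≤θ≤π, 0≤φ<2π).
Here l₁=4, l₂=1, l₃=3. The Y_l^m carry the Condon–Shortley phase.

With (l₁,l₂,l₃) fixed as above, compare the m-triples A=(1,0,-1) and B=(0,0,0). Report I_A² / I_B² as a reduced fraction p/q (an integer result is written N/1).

15/16

Shared (l₁,l₂,l₃)=(4,1,3): N and (l;000)² cancel in I_A²/I_B².
A: Δ = 2!·6!·0!/9! = 1/252; Racah Σ t=1..1: t=1:−1/48 = -1/48; ⇒ 3j(4 1 3; 1 0 -1)² = 5/84, sgn -1
B: Δ = 2!·6!·0!/9! = 1/252; Racah Σ t=1..1: t=1:−1/36 = -1/36; ⇒ 3j(4 1 3; 0 0 0)² = 4/63, sgn +1
I_A²/I_B² = (5/84)/(4/63) = 15/16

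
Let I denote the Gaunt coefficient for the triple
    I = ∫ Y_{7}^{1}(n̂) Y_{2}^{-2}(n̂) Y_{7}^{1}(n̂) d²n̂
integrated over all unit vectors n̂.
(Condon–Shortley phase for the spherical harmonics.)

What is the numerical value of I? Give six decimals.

0.195759

Checks pass: Σm=0; 16 even; l₃=7∈[5,9].
(2·7+1)(2·2+1)(2·7+1) = 1125
Δ: 2! 12! 2! / 17! → 1/185640
sum: t=0:+1/2419200 t=1:−1/518400 t=2:+1/2419200 = -1/907200
3j²(7 2 7; 0 0 0) = Δ·Π!·Σ² = 56/3315  (sign +1)
sum: t=0:+1/2073600 = 1/2073600
3j²(7 2 7; 1 -2 1) = Δ·Π!·Σ² = 28/1105  (sign +1)
combine: 4πI² = 1125·56/3315·28/1105 = 23520/48841
take √, sign +1: I = 0.19575887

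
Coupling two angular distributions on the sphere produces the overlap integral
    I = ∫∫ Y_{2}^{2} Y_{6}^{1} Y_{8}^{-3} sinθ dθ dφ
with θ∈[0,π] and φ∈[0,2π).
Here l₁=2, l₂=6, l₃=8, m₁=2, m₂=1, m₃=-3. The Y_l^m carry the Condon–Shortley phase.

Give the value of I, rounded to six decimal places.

-0.154160

m-sum 0 ✓  L=16 even ✓  4≤8≤8 ✓
Π(2lᵢ+1) = 5×13×17 = 1105
triangle coeff Δ(2,6,8) = 1/30940
Σ_t [0,0]: t=0:+1/2073600 = 1/2073600
(3j)²=28/1105 [(2 6 8; 0 0 0)], sign=+1
Σ_t [0,0]: t=0:+1/14515200 = 1/14515200
(3j)²=33/3094 [(2 6 8; 2 1 -3)], sign=-1
⇒ 4πI² = 66/221
I = (-1)√(66/221/(4π)) = -0.15415972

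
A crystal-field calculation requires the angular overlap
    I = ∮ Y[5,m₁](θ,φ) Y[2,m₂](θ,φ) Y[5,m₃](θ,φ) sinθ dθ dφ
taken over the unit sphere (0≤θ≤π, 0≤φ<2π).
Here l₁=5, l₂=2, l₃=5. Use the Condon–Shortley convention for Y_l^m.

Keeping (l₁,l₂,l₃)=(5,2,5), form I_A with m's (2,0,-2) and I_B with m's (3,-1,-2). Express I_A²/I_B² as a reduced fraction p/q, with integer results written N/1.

9/25

Same 5,2,5: normalisation and zero-m 3j drop out of the ratio.
A: Δ: 2! 8! 2! / 13! → 1/38610; sum: t=0:+1/2880 t=1:−1/1440 t=2:+1/20160 = -1/3360; 3j²(5 2 5; 2 0 -2) = Δ·Π!·Σ² = 6/715  (sign +1)
B: Δ: 2! 8! 2! / 13! → 1/38610; sum: t=0:+1/2880 t=1:−1/10080 = 1/4032; 3j²(5 2 5; 3 -1 -2) = Δ·Π!·Σ² = 10/429  (sign -1)
I_A²/I_B² = (6/715)/(10/429) = 9/25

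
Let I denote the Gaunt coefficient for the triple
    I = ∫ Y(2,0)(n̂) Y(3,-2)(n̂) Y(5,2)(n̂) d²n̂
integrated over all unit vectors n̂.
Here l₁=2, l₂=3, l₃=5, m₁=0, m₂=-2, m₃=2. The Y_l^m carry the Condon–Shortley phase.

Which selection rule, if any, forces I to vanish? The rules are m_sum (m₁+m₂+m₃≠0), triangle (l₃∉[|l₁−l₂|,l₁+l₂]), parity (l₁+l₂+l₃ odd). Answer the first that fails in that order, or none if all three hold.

Σmᵢ = 0  ✓
l₃∈[|l₁−l₂|,l₁+l₂]=[1,5], have l₃=5  ✓
Σlᵢ = 10 ⇒ even  ✓

none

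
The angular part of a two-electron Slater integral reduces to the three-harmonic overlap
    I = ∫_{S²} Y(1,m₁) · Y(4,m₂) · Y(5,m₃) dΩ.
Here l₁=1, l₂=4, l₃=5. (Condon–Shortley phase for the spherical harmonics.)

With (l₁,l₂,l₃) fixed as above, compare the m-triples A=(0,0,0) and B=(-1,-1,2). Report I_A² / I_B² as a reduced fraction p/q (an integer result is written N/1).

25/21

l's match ⇒ only the (l;m) 3-j factors differ between A and B.
A: triangle coeff Δ(1,4,5) = 1/495; Σ_t [0,0]: t=0:+1/576 = 1/576; (3j)²=5/99 [(1 4 5; 0 0 0)], sign=-1
B: triangle coeff Δ(1,4,5) = 1/495; Σ_t [0,0]: t=0:+1/1440 = 1/1440; (3j)²=7/165 [(1 4 5; -1 -1 2)], sign=-1
I_A²/I_B² = (5/99)/(7/165) = 25/21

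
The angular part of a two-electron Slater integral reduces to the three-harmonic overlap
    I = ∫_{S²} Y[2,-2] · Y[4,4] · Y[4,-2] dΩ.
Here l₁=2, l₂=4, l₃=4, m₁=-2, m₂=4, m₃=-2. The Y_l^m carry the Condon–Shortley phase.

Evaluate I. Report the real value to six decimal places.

-0.106180

m-sum 0 ✓  L=10 even ✓  2≤4≤6 ✓
Π(2lᵢ+1) = 5×9×9 = 405
triangle coeff Δ(2,4,4) = 1/13860
Σ_t [0,2]: t=0:+1/192 t=1:−1/36 t=2:+1/192 = -5/288
(3j)²=20/693 [(2 4 4; 0 0 0)], sign=-1
Σ_t [2,2]: t=2:+1/2880 = 1/2880
(3j)²=2/165 [(2 4 4; -2 4 -2)], sign=+1
⇒ 4πI² = 120/847
I = (-1)√(120/847/(4π)) = -0.10618031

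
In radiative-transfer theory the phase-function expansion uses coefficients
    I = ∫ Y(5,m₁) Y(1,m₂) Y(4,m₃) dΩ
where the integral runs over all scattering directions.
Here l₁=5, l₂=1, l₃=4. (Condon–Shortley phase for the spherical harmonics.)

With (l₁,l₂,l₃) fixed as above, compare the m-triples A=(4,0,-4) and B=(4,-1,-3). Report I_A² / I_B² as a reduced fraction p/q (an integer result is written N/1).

1/4

Shared (l₁,l₂,l₃)=(5,1,4): N and (l;000)² cancel in I_A²/I_B².
A: Δ = 2!·8!·0!/11! = 1/495; Racah Σ t=1..1: t=1:−1/40320 = -1/40320; ⇒ 3j(5 1 4; 4 0 -4)² = 1/55, sgn -1
B: Δ = 2!·8!·0!/11! = 1/495; Racah Σ t=0..0: t=0:+1/10080 = 1/10080; ⇒ 3j(5 1 4; 4 -1 -3)² = 4/55, sgn -1
I_A²/I_B² = (1/55)/(4/55) = 1/4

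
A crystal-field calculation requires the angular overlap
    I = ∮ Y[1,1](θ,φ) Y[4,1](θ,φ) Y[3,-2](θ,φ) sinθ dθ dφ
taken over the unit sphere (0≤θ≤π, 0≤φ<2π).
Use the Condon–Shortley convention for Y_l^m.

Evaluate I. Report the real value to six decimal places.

Checks pass: Σm=0; 8 even; l₃=3∈[3,5].
(2·1+1)(2·4+1)(2·3+1) = 189
Δ: 2! 0! 6! / 9! → 1/252
sum: t=1:−1/36 = -1/36
3j²(1 4 3; 0 0 0) = Δ·Π!·Σ² = 4/63  (sign +1)
sum: t=0:+1/240 = 1/240
3j²(1 4 3; 1 1 -2) = Δ·Π!·Σ² = 1/84  (sign -1)
combine: 4πI² = 189·4/63·1/84 = 1/7
take √, sign -1: I = -0.10662181

-0.106622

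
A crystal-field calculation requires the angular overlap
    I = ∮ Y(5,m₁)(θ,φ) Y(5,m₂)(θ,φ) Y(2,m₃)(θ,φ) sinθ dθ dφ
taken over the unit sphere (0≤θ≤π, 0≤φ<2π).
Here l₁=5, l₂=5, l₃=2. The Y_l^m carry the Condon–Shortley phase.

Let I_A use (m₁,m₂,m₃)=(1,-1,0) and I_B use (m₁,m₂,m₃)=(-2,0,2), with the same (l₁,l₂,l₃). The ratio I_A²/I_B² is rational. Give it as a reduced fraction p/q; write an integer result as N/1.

81/140

Shared (l₁,l₂,l₃)=(5,5,2): N and (l;000)² cancel in I_A²/I_B².
A: Δ = 8!·2!·2!/13! = 1/38610; Racah Σ t=2..4: t=2:+1/5760 t=3:−1/720 t=4:+1/2304 = -1/1280; ⇒ 3j(5 5 2; 1 -1 0)² = 27/1430, sgn -1
B: Δ = 8!·2!·2!/13! = 1/38610; Racah Σ t=5..5: t=5:−1/2880 = -1/2880; ⇒ 3j(5 5 2; -2 0 2)² = 14/429, sgn -1
I_A²/I_B² = (27/1430)/(14/429) = 81/140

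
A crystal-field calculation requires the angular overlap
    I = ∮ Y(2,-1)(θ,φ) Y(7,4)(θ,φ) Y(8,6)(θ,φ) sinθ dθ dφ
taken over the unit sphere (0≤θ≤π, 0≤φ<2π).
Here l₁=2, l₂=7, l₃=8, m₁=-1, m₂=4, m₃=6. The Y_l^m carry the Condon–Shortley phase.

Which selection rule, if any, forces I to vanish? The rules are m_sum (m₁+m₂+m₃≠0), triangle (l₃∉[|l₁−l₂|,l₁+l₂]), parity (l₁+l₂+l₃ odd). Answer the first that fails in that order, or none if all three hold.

m₁+m₂+m₃ = -1 + 4 + 6 = 9  ✗
triangle: |2−7|=5 ≤ l₃=8 ≤ 2+7=9
parity: l₁+l₂+l₃ = 17 is odd

m_sum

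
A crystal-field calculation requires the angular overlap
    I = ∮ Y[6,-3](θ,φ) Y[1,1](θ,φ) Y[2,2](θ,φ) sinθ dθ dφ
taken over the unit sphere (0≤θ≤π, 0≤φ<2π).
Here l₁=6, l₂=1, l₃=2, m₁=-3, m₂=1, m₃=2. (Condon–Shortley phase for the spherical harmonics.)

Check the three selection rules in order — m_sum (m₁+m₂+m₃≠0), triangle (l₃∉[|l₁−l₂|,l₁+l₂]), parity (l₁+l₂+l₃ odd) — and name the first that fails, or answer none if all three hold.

m₁+m₂+m₃ = -3 + 1 + 2 = 0  ✓
triangle: |6−1|=5 ≤ l₃=2 ≤ 6+1=7  ✗
parity: l₁+l₂+l₃ = 9 is odd

triangle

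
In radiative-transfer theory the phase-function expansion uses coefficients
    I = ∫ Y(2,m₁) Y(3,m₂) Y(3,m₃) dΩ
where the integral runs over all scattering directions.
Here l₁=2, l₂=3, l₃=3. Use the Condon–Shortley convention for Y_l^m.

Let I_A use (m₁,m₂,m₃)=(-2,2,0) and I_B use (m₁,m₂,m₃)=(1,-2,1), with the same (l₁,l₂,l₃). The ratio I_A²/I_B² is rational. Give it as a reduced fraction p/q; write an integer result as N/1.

Same 2,3,3: normalisation and zero-m 3j drop out of the ratio.
A: Δ: 2! 2! 4! / 9! → 1/3780; sum: t=2:+1/24 = 1/24; 3j²(2 3 3; -2 2 0) = Δ·Π!·Σ² = 1/21  (sign -1)
B: Δ: 2! 2! 4! / 9! → 1/3780; sum: t=0:+1/12 t=1:−1/48 = 1/16; 3j²(2 3 3; 1 -2 1) = Δ·Π!·Σ² = 1/28  (sign +1)
I_A²/I_B² = (1/21)/(1/28) = 4/3

4/3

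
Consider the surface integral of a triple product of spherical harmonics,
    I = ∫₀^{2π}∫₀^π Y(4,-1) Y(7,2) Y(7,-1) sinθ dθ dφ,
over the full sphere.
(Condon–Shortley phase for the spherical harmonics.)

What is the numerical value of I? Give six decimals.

0.100255

m-sum 0 ✓  L=18 even ✓  3≤7≤11 ✓
Π(2lᵢ+1) = 9×15×15 = 2025
triangle coeff Δ(4,7,7) = 1/58198140
Σ_t [0,4]: t=0:+1/17418240 t=1:−1/622080 t=2:+1/230400 t=3:−1/622080 t=4:+1/17418240 = 1/806400
(3j)²=2268/230945 [(4 7 7; 0 0 0)], sign=-1
Σ_t [1,4]: t=1:−1/11612160 t=2:+1/725760 t=3:−1/414720 t=4:+1/2073600 = -37/58060800
(3j)²=4107/646646 [(4 7 7; -1 2 -1)], sign=-1
⇒ 4πI² = 269460270/2133423721
I = (+1)√(269460270/2133423721/(4π)) = 0.10025450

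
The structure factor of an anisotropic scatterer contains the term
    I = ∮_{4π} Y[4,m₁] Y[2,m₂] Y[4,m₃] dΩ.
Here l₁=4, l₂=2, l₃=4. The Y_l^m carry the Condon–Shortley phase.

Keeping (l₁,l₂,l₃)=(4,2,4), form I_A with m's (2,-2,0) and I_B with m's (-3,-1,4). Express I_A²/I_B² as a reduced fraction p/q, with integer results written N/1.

Same 4,2,4: normalisation and zero-m 3j drop out of the ratio.
A: Δ: 2! 6! 2! / 11! → 1/13860; sum: t=0:+1/192 = 1/192; 3j²(4 2 4; 2 -2 0) = Δ·Π!·Σ² = 3/77  (sign +1)
B: Δ: 2! 6! 2! / 11! → 1/13860; sum: t=1:−1/1440 = -1/1440; 3j²(4 2 4; -3 -1 4) = Δ·Π!·Σ² = 7/165  (sign -1)
I_A²/I_B² = (3/77)/(7/165) = 45/49

45/49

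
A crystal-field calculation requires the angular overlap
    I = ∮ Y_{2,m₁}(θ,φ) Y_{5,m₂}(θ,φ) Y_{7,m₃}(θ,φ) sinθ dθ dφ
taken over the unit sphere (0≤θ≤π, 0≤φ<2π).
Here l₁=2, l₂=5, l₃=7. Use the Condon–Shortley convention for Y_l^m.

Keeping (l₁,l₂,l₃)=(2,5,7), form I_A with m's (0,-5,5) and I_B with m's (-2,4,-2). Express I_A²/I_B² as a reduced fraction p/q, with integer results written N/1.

66/5

Same 2,5,7: normalisation and zero-m 3j drop out of the ratio.
A: Δ: 0! 4! 10! / 15! → 1/15015; sum: t=0:+1/14515200 = 1/14515200; 3j²(2 5 7; 0 -5 5) = Δ·Π!·Σ² = 2/455  (sign +1)
B: Δ: 0! 4! 10! / 15! → 1/15015; sum: t=0:+1/8709120 = 1/8709120; 3j²(2 5 7; -2 4 -2) = Δ·Π!·Σ² = 1/3003  (sign -1)
I_A²/I_B² = (2/455)/(1/3003) = 66/5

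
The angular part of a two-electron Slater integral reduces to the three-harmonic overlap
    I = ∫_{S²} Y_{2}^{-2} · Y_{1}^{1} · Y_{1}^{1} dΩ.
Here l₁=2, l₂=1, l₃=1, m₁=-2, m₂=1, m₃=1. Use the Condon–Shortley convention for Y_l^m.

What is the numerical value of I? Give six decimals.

Rules hold: Σm=0, L=4 even, 1≤1≤3.
N = 5·3·3 = 45
Δ = 2!·2!·0!/5! = 1/30
Racah Σ t=1..1: t=1:−1/1 = -1/1
⇒ 3j(2 1 1; 0 0 0)² = 2/15, sgn +1
Racah Σ t=2..2: t=2:+1/4 = 1/4
⇒ 3j(2 1 1; -2 1 1)² = 1/5, sgn +1
4πI² = N·(3j₀)²·(3jₘ)² = 6/5
I = +1·√(1.2/4π) = 0.30901936

0.309019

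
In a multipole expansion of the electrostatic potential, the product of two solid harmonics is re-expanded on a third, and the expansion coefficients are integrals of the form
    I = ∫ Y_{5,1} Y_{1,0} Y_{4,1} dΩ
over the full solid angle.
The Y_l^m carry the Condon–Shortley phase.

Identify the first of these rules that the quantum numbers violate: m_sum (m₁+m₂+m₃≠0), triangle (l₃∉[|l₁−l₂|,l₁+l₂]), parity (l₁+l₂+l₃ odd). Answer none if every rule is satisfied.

m_sum

m₁+m₂+m₃ = 1 + 0 + 1 = 2  ✗
triangle: |5−1|=4 ≤ l₃=4 ≤ 5+1=6
parity: l₁+l₂+l₃ = 10 is even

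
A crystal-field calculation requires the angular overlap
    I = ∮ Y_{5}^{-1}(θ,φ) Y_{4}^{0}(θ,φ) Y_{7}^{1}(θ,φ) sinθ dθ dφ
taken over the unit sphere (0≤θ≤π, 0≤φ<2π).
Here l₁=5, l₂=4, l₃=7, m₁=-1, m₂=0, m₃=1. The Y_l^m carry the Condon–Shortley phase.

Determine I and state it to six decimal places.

Checks pass: Σm=0; 16 even; l₃=7∈[1,9].
(2·5+1)(2·4+1)(2·7+1) = 1485
Δ: 2! 8! 6! / 17! → 1/6126120
sum: t=0:+1/69120 t=1:−1/20736 t=2:+1/69120 = -1/51840
3j²(5 4 7; 0 0 0) = Δ·Π!·Σ² = 280/21879  (sign +1)
sum: t=0:+1/138240 t=1:−1/25920 t=2:+1/55296 = -11/829440
3j²(5 4 7; -1 0 1) = Δ·Π!·Σ² = 11/1326  (sign -1)
combine: 4πI² = 1485·280/21879·11/1326 = 7700/48841
take √, sign -1: I = -0.11200777

-0.112008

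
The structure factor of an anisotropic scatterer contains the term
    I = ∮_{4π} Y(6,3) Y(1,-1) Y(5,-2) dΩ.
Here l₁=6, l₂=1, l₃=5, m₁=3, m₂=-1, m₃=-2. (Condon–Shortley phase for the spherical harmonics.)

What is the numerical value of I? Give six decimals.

-0.245154

Rules hold: Σm=0, L=12 even, 5≤5≤7.
N = 13·3·11 = 429
Δ = 2!·10!·0!/13! = 1/858
Racah Σ t=1..1: t=1:−1/14400 = -1/14400
⇒ 3j(6 1 5; 0 0 0)² = 6/143, sgn +1
Racah Σ t=0..0: t=0:+1/60480 = 1/60480
⇒ 3j(6 1 5; 3 -1 -2)² = 6/143, sgn -1
4πI² = N·(3j₀)²·(3jₘ)² = 108/143
I = -1·√(0.755245/4π) = -0.24515397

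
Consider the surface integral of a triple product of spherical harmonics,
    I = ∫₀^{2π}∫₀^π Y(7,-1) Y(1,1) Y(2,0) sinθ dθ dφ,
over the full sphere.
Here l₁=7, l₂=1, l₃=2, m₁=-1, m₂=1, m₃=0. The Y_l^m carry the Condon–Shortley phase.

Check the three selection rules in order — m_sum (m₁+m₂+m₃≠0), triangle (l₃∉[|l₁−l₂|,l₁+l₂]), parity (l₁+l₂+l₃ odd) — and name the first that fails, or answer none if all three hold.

m₁+m₂+m₃ = -1 + 1 + 0 = 0  ✓
triangle: |7−1|=6 ≤ l₃=2 ≤ 7+1=8  ✗
parity: l₁+l₂+l₃ = 10 is even

triangle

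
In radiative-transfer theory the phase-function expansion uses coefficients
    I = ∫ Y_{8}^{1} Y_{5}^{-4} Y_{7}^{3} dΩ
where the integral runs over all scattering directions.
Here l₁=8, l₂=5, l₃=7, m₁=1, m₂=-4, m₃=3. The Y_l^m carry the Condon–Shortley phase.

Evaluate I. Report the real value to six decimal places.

Rules hold: Σm=0, L=20 even, 3≤7≤13.
N = 17·11·15 = 2805
Δ = 6!·10!·4!/21! = 1/814773960
Racah Σ t=1..5: t=1:−1/87091200 t=2:+1/4976640 t=3:−1/2073600 t=4:+1/4976640 t=5:−1/87091200 = -1/9676800
⇒ 3j(8 5 7; 0 0 0)² = 360/46189, sgn +1
Racah Σ t=0..1: t=0:+1/130636800 t=1:−1/49766400 = -13/1045094400
⇒ 3j(8 5 7; 1 -4 3)² = 39/3553, sgn -1
4πI² = N·(3j₀)²·(3jₘ)² = 16200/67507
I = -1·√(0.239975/4π) = -0.13819049

-0.138190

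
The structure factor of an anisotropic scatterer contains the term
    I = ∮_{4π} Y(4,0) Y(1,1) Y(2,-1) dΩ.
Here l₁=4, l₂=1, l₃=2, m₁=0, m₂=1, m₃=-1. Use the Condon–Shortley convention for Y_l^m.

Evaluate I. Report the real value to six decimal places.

|4−1|≤2≤4+1 violated ⇒ I = 0

0.000000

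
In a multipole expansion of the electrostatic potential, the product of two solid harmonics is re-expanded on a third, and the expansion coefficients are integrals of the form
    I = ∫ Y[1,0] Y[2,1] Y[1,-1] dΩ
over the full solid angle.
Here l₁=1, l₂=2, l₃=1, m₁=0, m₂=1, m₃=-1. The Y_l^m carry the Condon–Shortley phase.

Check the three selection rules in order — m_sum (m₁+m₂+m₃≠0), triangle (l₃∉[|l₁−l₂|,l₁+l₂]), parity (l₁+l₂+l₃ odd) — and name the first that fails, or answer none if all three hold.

none

m₁+m₂+m₃ = 0 + 1 − 1 = 0  ✓
triangle: |1−2|=1 ≤ l₃=1 ≤ 1+2=3  ✓
parity: l₁+l₂+l₃ = 4 is even  ✓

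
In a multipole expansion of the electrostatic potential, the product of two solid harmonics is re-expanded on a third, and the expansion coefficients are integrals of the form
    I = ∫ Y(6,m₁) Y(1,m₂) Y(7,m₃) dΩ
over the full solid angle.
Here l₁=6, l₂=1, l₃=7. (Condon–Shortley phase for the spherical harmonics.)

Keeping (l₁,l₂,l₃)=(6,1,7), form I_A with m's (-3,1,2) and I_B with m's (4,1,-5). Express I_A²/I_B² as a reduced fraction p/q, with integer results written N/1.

Same 6,1,7: normalisation and zero-m 3j drop out of the ratio.
A: Δ: 0! 12! 2! / 15! → 1/1365; sum: t=0:+1/4354560 = 1/4354560; 3j²(6 1 7; -3 1 2) = Δ·Π!·Σ² = 2/273  (sign -1)
B: Δ: 0! 12! 2! / 15! → 1/1365; sum: t=0:+1/14515200 = 1/14515200; 3j²(6 1 7; 4 1 -5) = Δ·Π!·Σ² = 22/455  (sign +1)
I_A²/I_B² = (2/273)/(22/455) = 5/33

5/33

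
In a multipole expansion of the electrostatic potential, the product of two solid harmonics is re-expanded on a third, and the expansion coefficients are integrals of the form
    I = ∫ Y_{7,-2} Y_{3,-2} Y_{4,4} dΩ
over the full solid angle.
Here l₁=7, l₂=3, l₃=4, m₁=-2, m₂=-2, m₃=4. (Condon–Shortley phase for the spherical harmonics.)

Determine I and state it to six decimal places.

0.020214

Rules hold: Σm=0, L=14 even, 4≤4≤10.
N = 15·7·9 = 945
Δ = 6!·8!·0!/15! = 1/45045
Racah Σ t=3..3: t=3:−1/20736 = -1/20736
⇒ 3j(7 3 4; 0 0 0)² = 35/1287, sgn -1
Racah Σ t=1..1: t=1:−1/4838400 = -1/4838400
⇒ 3j(7 3 4; -2 -2 4)² = 1/5005, sgn -1
4πI² = N·(3j₀)²·(3jₘ)² = 105/20449
I = +1·√(0.00513473/4π) = 0.02021407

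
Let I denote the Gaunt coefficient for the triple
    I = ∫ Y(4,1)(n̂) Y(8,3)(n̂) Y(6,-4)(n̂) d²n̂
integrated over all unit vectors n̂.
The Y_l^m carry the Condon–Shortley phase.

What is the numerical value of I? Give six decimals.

Rules hold: Σm=0, L=18 even, 4≤6≤12.
N = 9·17·13 = 1989
Δ = 6!·2!·10!/19! = 1/23279256
Racah Σ t=2..4: t=2:+1/1658880 t=3:−1/518400 t=4:+1/1658880 = -1/1382400
⇒ 3j(4 8 6; 0 0 0)² = 504/46189, sgn -1
Racah Σ t=1..3: t=1:−1/870912000 t=2:+1/17418240 t=3:−1/5806080 = -101/870912000
⇒ 3j(4 8 6; 1 3 -4)² = 10201/705432, sgn -1
4πI² = N·(3j₀)²·(3jₘ)² = 275427/877591
I = +1·√(0.313844/4π) = 0.15803462

0.158035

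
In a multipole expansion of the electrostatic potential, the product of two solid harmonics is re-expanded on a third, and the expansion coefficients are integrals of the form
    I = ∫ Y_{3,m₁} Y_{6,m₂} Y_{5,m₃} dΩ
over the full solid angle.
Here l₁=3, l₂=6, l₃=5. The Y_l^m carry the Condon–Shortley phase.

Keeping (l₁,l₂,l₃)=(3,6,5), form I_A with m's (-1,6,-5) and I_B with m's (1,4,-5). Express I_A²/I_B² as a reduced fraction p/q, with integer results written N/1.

Same 3,6,5: normalisation and zero-m 3j drop out of the ratio.
A: Δ: 4! 2! 8! / 15! → 1/675675; sum: t=4:+1/1935360 = 1/1935360; 3j²(3 6 5; -1 6 -5) = Δ·Π!·Σ² = 3/91  (sign +1)
B: Δ: 4! 2! 8! / 15! → 1/675675; sum: t=2:+1/322560 = 1/322560; 3j²(3 6 5; 1 4 -5) = Δ·Π!·Σ² = 18/1001  (sign +1)
I_A²/I_B² = (3/91)/(18/1001) = 11/6

11/6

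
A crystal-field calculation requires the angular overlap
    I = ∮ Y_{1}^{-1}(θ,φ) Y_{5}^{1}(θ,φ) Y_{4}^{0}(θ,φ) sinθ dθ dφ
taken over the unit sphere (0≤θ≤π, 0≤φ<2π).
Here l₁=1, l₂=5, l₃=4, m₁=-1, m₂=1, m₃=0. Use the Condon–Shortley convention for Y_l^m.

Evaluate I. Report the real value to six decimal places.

m-sum 0 ✓  L=10 even ✓  4≤4≤6 ✓
Π(2lᵢ+1) = 3×11×9 = 297
triangle coeff Δ(1,5,4) = 1/495
Σ_t [1,1]: t=1:−1/576 = -1/576
(3j)²=5/99 [(1 5 4; 0 0 0)], sign=-1
Σ_t [2,2]: t=2:+1/1152 = 1/1152
(3j)²=1/33 [(1 5 4; -1 1 0)], sign=+1
⇒ 4πI² = 5/11
I = (-1)√(5/11/(4π)) = -0.19018827

-0.190188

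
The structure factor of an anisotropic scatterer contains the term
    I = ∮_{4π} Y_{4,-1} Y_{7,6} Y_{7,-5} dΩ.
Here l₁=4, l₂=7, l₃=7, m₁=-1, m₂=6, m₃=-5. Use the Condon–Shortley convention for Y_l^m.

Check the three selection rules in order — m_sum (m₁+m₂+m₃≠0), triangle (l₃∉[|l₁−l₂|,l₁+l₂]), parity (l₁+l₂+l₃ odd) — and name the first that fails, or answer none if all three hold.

m₁+m₂+m₃ = -1 + 6 − 5 = 0  ✓
triangle: |4−7|=3 ≤ l₃=7 ≤ 4+7=11  ✓
parity: l₁+l₂+l₃ = 18 is even  ✓

none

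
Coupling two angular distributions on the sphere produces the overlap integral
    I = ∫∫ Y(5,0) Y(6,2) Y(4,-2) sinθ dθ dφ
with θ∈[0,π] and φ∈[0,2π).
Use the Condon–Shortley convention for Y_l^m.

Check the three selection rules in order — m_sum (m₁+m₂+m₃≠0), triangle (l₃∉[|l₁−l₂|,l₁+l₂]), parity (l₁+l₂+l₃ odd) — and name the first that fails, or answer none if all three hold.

Σmᵢ = 0  ✓
l₃∈[|l₁−l₂|,l₁+l₂]=[1,11], have l₃=4  ✓
Σlᵢ = 15 ⇒ odd  ✗

parity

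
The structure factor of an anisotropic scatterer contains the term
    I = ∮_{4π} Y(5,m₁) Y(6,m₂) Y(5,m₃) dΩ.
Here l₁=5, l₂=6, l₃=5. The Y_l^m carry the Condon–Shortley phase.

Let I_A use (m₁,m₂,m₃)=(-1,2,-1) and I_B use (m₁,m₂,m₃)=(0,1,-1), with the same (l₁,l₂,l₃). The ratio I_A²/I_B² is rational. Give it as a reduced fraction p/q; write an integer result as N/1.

l's match ⇒ only the (l;m) 3-j factors differ between A and B.
A: triangle coeff Δ(5,6,5) = 1/28588560; Σ_t [2,6]: t=2:+1/829440 t=3:−1/25920 t=4:+1/9216 t=5:−1/25920 t=6:+1/829440 = 7/207360; (3j)²=28/2431 [(5 6 5; -1 2 -1)], sign=+1
B: triangle coeff Δ(5,6,5) = 1/28588560; Σ_t [1,5]: t=1:−1/2073600 t=2:+1/34560 t=3:−1/6912 t=4:+1/10368 t=5:−1/138240 = -7/259200; (3j)²=28/7293 [(5 6 5; 0 1 -1)], sign=-1
I_A²/I_B² = (28/2431)/(28/7293) = 3/1

3/1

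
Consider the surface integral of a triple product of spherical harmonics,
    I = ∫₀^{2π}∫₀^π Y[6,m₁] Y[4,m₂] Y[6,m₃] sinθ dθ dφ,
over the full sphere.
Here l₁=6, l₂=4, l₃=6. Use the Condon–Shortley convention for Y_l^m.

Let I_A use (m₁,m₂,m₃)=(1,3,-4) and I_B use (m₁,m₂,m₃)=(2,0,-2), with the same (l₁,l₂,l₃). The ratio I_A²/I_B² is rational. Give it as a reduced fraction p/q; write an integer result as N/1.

10500/121

Shared (l₁,l₂,l₃)=(6,4,6): N and (l;000)² cancel in I_A²/I_B².
A: Δ = 4!·8!·4!/17! = 1/15315300; Racah Σ t=3..4: t=3:−1/207360 t=4:+1/725760 = -1/290304; ⇒ 3j(6 4 6; 1 3 -4)² = 125/7293, sgn -1
B: Δ = 4!·8!·4!/17! = 1/15315300; Racah Σ t=0..4: t=0:+1/331776 t=1:−1/25920 t=2:+1/23040 t=3:−1/181440 t=4:+1/23224320 = 11/4644864; ⇒ 3j(6 4 6; 2 0 -2)² = 11/55692, sgn +1
I_A²/I_B² = (125/7293)/(11/55692) = 10500/121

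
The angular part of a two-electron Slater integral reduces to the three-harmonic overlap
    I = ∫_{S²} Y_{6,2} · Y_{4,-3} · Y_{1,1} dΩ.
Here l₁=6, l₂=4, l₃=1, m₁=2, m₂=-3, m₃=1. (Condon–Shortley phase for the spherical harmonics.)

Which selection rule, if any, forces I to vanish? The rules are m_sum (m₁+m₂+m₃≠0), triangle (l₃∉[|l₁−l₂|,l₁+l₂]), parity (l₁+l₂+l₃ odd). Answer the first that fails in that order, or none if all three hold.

triangle

Σmᵢ = 0  ✓
l₃∈[|l₁−l₂|,l₁+l₂]=[2,10], have l₃=1  ✗
Σlᵢ = 11 ⇒ odd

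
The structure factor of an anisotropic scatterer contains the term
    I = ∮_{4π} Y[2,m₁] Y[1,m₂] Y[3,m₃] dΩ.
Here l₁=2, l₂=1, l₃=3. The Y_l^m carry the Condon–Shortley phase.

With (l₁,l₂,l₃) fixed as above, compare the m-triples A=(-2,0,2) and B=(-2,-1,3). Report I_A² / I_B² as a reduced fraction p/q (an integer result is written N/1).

1/3

Shared (l₁,l₂,l₃)=(2,1,3): N and (l;000)² cancel in I_A²/I_B².
A: Δ = 0!·4!·2!/7! = 1/105; Racah Σ t=0..0: t=0:+1/24 = 1/24; ⇒ 3j(2 1 3; -2 0 2)² = 1/21, sgn -1
B: Δ = 0!·4!·2!/7! = 1/105; Racah Σ t=0..0: t=0:+1/48 = 1/48; ⇒ 3j(2 1 3; -2 -1 3)² = 1/7, sgn +1
I_A²/I_B² = (1/21)/(1/7) = 1/3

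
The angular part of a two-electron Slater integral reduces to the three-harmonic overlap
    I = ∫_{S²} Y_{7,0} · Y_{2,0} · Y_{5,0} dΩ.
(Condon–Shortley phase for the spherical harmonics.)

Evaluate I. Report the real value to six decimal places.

Checks pass: Σm=0; 14 even; l₃=5∈[5,9].
(2·7+1)(2·2+1)(2·5+1) = 825
Δ: 4! 10! 0! / 15! → 1/15015
sum: t=2:+1/57600 = 1/57600
3j²(7 2 5; 0 0 0) = Δ·Π!·Σ² = 21/715  (sign -1)
(m-triple is (0,0,0) — same symbol as above.)
combine: 4πI² = 825·21/715·21/715 = 1323/1859
take √, sign +1: I = 0.23797717

0.237977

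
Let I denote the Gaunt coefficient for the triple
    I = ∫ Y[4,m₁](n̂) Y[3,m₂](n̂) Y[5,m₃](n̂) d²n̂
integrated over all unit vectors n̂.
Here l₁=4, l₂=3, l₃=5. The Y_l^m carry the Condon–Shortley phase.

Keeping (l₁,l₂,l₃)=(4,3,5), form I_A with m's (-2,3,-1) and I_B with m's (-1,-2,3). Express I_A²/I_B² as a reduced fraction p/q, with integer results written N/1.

Same 4,3,5: normalisation and zero-m 3j drop out of the ratio.
A: Δ: 2! 6! 4! / 13! → 1/180180; sum: t=2:+1/2304 = 1/2304; 3j²(4 3 5; -2 3 -1) = Δ·Π!·Σ² = 75/4004  (sign +1)
B: Δ: 2! 6! 4! / 13! → 1/180180; sum: t=0:+1/1440 t=1:−1/1152 = -1/5760; 3j²(4 3 5; -1 -2 3) = Δ·Π!·Σ² = 1/858  (sign -1)
I_A²/I_B² = (75/4004)/(1/858) = 225/14

225/14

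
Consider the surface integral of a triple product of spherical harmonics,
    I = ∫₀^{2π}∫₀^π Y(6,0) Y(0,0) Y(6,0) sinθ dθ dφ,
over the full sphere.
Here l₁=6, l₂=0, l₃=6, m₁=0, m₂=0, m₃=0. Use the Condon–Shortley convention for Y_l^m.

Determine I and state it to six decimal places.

m-sum 0 ✓  L=12 even ✓  6≤6≤6 ✓
Π(2lᵢ+1) = 13×1×13 = 169
triangle coeff Δ(6,0,6) = 1/13
Σ_t [0,0]: t=0:+1/518400 = 1/518400
(3j)²=1/13 [(6 0 6; 0 0 0)], sign=+1
(m-triple is (0,0,0) — same symbol as above.)
⇒ 4πI² = 1/1
I = (+1)√(1/1/(4π)) = 0.28209479

0.282095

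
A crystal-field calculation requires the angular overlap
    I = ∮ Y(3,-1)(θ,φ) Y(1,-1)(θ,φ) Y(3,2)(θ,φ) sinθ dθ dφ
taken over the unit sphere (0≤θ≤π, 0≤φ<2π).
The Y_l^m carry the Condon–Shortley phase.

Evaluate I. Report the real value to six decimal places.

Σlᵢ=7 odd — θ-integrand is odd under cosθ→−cosθ; I=0

0.000000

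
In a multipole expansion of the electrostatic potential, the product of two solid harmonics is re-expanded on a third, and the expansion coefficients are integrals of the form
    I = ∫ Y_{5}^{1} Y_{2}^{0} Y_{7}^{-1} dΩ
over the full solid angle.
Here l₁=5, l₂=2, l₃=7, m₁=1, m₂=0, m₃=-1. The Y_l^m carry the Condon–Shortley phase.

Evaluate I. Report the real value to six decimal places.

-0.232242

m-sum 0 ✓  L=14 even ✓  3≤7≤7 ✓
Π(2lᵢ+1) = 11×5×15 = 825
triangle coeff Δ(5,2,7) = 1/15015
Σ_t [0,0]: t=0:+1/57600 = 1/57600
(3j)²=21/715 [(5 2 7; 0 0 0)], sign=-1
Σ_t [0,0]: t=0:+1/69120 = 1/69120
(3j)²=4/143 [(5 2 7; 1 0 -1)], sign=+1
⇒ 4πI² = 1260/1859
I = (-1)√(1260/1859/(4π)) = -0.23224194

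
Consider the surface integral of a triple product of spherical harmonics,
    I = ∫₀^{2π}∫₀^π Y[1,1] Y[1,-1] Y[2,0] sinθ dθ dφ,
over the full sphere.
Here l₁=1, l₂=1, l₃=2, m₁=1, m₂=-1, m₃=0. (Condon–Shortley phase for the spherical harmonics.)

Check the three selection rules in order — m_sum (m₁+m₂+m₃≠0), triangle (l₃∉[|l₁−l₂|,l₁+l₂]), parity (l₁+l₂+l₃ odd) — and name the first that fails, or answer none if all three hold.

m₁+m₂+m₃ = 1 − 1 + 0 = 0  ✓
triangle: |1−1|=0 ≤ l₃=2 ≤ 1+1=2  ✓
parity: l₁+l₂+l₃ = 4 is even  ✓

none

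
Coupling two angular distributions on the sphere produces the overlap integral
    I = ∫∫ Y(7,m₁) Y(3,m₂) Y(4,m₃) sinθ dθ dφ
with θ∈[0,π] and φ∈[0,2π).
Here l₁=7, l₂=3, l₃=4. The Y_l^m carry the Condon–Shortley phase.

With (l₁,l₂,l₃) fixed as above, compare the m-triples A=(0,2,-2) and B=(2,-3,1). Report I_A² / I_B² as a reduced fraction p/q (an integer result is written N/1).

Shared (l₁,l₂,l₃)=(7,3,4): N and (l;000)² cancel in I_A²/I_B².
A: Δ = 6!·8!·0!/15! = 1/45045; Racah Σ t=5..5: t=5:−1/172800 = -1/172800; ⇒ 3j(7 3 4; 0 2 -2)² = 7/2145, sgn -1
B: Δ = 6!·8!·0!/15! = 1/45045; Racah Σ t=0..0: t=0:+1/518400 = 1/518400; ⇒ 3j(7 3 4; 2 -3 1)² = 4/2145, sgn -1
I_A²/I_B² = (7/2145)/(4/2145) = 7/4

7/4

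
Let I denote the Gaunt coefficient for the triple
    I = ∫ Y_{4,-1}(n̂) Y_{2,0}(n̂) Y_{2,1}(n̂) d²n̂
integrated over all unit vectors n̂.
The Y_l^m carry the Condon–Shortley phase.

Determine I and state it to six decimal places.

m-sum 0 ✓  L=8 even ✓  2≤2≤6 ✓
Π(2lᵢ+1) = 9×5×5 = 225
triangle coeff Δ(4,2,2) = 1/630
Σ_t [2,2]: t=2:+1/16 = 1/16
(3j)²=2/35 [(4 2 2; 0 0 0)], sign=+1
Σ_t [2,2]: t=2:+1/24 = 1/24
(3j)²=1/21 [(4 2 2; -1 0 1)], sign=-1
⇒ 4πI² = 30/49
I = (-1)√(30/49/(4π)) = -0.22072812

-0.220728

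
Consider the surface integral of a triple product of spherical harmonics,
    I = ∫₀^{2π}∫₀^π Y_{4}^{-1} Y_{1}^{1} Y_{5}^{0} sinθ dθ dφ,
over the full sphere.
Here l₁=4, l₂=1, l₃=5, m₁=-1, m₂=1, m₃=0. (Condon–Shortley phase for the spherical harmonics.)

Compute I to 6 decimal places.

0.155288

m-sum 0 ✓  L=10 even ✓  3≤5≤5 ✓
Π(2lᵢ+1) = 9×3×11 = 297
triangle coeff Δ(4,1,5) = 1/495
Σ_t [0,0]: t=0:+1/576 = 1/576
(3j)²=5/99 [(4 1 5; 0 0 0)], sign=-1
Σ_t [0,0]: t=0:+1/1440 = 1/1440
(3j)²=2/99 [(4 1 5; -1 1 0)], sign=-1
⇒ 4πI² = 10/33
I = (+1)√(10/33/(4π)) = 0.15528807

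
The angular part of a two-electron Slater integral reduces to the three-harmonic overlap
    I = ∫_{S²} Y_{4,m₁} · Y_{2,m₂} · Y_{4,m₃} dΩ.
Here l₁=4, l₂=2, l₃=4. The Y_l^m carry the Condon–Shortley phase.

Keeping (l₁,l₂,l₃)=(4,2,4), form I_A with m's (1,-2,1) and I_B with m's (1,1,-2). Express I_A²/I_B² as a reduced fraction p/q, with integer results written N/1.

l's match ⇒ only the (l;m) 3-j factors differ between A and B.
A: triangle coeff Δ(4,2,4) = 1/13860; Σ_t [0,0]: t=0:+1/144 = 1/144; (3j)²=10/231 [(4 2 4; 1 -2 1)], sign=-1
B: triangle coeff Δ(4,2,4) = 1/13860; Σ_t [1,2]: t=1:−1/96 t=2:+1/240 = -1/160; (3j)²=27/1540 [(4 2 4; 1 1 -2)], sign=-1
I_A²/I_B² = (10/231)/(27/1540) = 200/81

200/81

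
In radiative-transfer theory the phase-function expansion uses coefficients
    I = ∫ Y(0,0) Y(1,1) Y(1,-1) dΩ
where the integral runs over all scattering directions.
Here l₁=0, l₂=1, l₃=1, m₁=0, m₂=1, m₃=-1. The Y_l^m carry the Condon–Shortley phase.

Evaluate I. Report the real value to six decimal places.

-0.282095

Rules hold: Σm=0, L=2 even, 1≤1≤1.
N = 1·3·3 = 9
Δ = 0!·0!·2!/3! = 1/3
Racah Σ t=0..0: t=0:+1/1 = 1/1
⇒ 3j(0 1 1; 0 0 0)² = 1/3, sgn -1
Racah Σ t=0..0: t=0:+1/2 = 1/2
⇒ 3j(0 1 1; 0 1 -1)² = 1/3, sgn +1
4πI² = N·(3j₀)²·(3jₘ)² = 1/1
I = -1·√(1/4π) = -0.28209479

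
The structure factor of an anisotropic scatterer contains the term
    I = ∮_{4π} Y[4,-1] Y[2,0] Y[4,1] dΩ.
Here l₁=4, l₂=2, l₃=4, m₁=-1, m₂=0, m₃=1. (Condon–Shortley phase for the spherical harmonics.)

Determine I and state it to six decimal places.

-0.139264

Rules hold: Σm=0, L=10 even, 2≤4≤6.
N = 9·5·9 = 405
Δ = 2!·6!·2!/11! = 1/13860
Racah Σ t=0..2: t=0:+1/192 t=1:−1/36 t=2:+1/192 = -5/288
⇒ 3j(4 2 4; 0 0 0)² = 20/693, sgn -1
Racah Σ t=0..2: t=0:+1/480 t=1:−1/48 t=2:+1/144 = -17/1440
⇒ 3j(4 2 4; -1 0 1)² = 289/13860, sgn +1
4πI² = N·(3j₀)²·(3jₘ)² = 1445/5929
I = -1·√(0.243717/4π) = -0.13926381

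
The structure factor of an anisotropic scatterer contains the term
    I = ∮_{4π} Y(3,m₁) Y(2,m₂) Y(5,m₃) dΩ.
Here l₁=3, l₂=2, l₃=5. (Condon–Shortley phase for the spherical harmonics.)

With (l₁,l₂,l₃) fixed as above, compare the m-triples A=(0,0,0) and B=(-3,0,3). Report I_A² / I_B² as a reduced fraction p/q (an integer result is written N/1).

Shared (l₁,l₂,l₃)=(3,2,5): N and (l;000)² cancel in I_A²/I_B².
A: Δ = 0!·6!·4!/11! = 1/2310; Racah Σ t=0..0: t=0:+1/144 = 1/144; ⇒ 3j(3 2 5; 0 0 0)² = 10/231, sgn -1
B: Δ = 0!·6!·4!/11! = 1/2310; Racah Σ t=0..0: t=0:+1/2880 = 1/2880; ⇒ 3j(3 2 5; -3 0 3)² = 2/165, sgn +1
I_A²/I_B² = (10/231)/(2/165) = 25/7

25/7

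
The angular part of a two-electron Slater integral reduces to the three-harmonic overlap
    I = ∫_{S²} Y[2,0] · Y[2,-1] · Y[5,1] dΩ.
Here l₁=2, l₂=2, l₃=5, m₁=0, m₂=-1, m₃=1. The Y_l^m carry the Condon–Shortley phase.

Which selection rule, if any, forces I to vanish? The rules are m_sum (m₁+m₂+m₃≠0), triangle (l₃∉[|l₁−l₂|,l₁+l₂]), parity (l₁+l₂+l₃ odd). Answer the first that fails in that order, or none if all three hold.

triangle

Σmᵢ = 0  ✓
l₃∈[|l₁−l₂|,l₁+l₂]=[0,4], have l₃=5  ✗
Σlᵢ = 9 ⇒ odd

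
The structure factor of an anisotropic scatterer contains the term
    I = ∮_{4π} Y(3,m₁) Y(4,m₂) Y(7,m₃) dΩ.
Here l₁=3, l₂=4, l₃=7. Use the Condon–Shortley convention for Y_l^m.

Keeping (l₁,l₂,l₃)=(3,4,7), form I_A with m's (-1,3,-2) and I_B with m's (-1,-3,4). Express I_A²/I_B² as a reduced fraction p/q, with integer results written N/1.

2/11

Same 3,4,7: normalisation and zero-m 3j drop out of the ratio.
A: Δ: 0! 6! 8! / 15! → 1/45045; sum: t=0:+1/241920 = 1/241920; 3j²(3 4 7; -1 3 -2) = Δ·Π!·Σ² = 4/1001  (sign -1)
B: Δ: 0! 6! 8! / 15! → 1/45045; sum: t=0:+1/241920 = 1/241920; 3j²(3 4 7; -1 -3 4) = Δ·Π!·Σ² = 2/91  (sign -1)
I_A²/I_B² = (4/1001)/(2/91) = 2/11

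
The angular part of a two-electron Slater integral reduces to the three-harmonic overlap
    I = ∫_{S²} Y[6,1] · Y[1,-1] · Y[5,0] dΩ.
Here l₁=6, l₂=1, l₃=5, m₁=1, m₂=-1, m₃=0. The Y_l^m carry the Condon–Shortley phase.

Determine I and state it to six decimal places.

-0.187239

Checks pass: Σm=0; 12 even; l₃=5∈[5,7].
(2·6+1)(2·1+1)(2·5+1) = 429
Δ: 2! 10! 0! / 13! → 1/858
sum: t=1:−1/14400 = -1/14400
3j²(6 1 5; 0 0 0) = Δ·Π!·Σ² = 6/143  (sign +1)
sum: t=0:+1/28800 = 1/28800
3j²(6 1 5; 1 -1 0) = Δ·Π!·Σ² = 7/286  (sign -1)
combine: 4πI² = 429·6/143·7/286 = 63/143
take √, sign -1: I = -0.18723944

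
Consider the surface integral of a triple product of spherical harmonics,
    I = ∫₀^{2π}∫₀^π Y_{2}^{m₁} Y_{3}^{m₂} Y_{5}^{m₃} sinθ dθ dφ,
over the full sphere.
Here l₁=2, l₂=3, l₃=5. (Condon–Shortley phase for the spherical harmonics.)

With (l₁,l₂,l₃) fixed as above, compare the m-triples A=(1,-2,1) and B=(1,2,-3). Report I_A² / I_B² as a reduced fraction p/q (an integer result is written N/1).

3/14

Same 2,3,5: normalisation and zero-m 3j drop out of the ratio.
A: Δ: 0! 4! 6! / 11! → 1/2310; sum: t=0:+1/720 = 1/720; 3j²(2 3 5; 1 -2 1) = Δ·Π!·Σ² = 4/385  (sign +1)
B: Δ: 0! 4! 6! / 11! → 1/2310; sum: t=0:+1/720 = 1/720; 3j²(2 3 5; 1 2 -3) = Δ·Π!·Σ² = 8/165  (sign +1)
I_A²/I_B² = (4/385)/(8/165) = 3/14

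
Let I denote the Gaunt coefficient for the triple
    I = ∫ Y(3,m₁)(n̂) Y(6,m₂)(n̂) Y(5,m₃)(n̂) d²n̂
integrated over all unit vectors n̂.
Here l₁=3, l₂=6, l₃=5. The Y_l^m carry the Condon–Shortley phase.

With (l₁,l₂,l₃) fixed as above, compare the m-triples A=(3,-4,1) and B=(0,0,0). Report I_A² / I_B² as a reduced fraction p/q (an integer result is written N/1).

12/7

Same 3,6,5: normalisation and zero-m 3j drop out of the ratio.
A: Δ: 4! 2! 8! / 15! → 1/675675; sum: t=0:+1/69120 = 1/69120; 3j²(3 6 5; 3 -4 1) = Δ·Π!·Σ² = 4/143  (sign +1)
B: Δ: 4! 2! 8! / 15! → 1/675675; sum: t=1:−1/8640 t=2:+1/2304 t=3:−1/8640 = 7/34560; 3j²(3 6 5; 0 0 0) = Δ·Π!·Σ² = 7/429  (sign -1)
I_A²/I_B² = (4/143)/(7/429) = 12/7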